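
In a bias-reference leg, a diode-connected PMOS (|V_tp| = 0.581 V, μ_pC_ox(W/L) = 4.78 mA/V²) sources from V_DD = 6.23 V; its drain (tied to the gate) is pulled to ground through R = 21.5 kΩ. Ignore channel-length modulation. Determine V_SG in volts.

With gate tied to drain, V_SG = V_SD ≥ V_SG − |V_tp|, so the device is in saturation.
KCL at the drain: ½ k_p (V_SG − |V_tp|)² = (V_DD − V_SG)/R.
Let x = V_SG − 0.581. Then 51.4 x² + x − 5.649 = 0, giving x = 0.322 V (positive root), so V_SG = 0.903 V.
I_D = (V_DD − V_SG)/R = (6.23 − 0.903) / 21.5 = 0.248 mA.

V_SG = 0.903 V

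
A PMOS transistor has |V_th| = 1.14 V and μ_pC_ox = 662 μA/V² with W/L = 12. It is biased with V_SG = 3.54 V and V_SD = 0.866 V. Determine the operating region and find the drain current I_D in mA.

k_p = μ_pC_ox · (W/L) = 7.944 mA/V².
V_ov = V_SG − |V_th| = 3.54 − 1.14 = 2.4 V.
Since V_SD = 0.866 V < V_ov = 2.4 V, the device is in the triode region.
I_D = k_p [V_ov · V_SD − ½ V_SD²] = 7.944 × [2.4 × 0.866 − 0.5 × 0.866²] = 13.5 mA.

Triode; I_D = 13.5 mA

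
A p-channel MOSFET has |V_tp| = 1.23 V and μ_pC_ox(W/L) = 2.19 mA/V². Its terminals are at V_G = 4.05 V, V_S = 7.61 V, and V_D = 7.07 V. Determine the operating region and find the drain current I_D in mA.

Triode; I_D = 2.44 mA

V_SG = V_S − V_G = 7.61 − 4.05 = 3.56 V; V_SD = V_S − V_D = 7.61 − 7.07 = 0.54 V.
V_ov = V_SG − |V_tp| = 3.56 − 1.23 = 2.33 V.
Since V_SD = 0.54 V < V_ov = 2.33 V, the device is in the triode region.
I_D = k_p [V_ov · V_SD − ½ V_SD²] = 2.19 × [2.33 × 0.54 − 0.5 × 0.54²] = 2.44 mA.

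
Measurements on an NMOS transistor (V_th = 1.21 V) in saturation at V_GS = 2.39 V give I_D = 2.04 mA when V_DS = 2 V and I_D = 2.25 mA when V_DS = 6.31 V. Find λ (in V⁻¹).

With V_GS fixed, I_D ∝ (1 + λ V_DS) in saturation, so I_D2/I_D1 = (1 + λ V_DS2)/(1 + λ V_DS1).
2.25/2.04 = 1.103 = (1 + 6.31 λ)/(1 + 2 λ).
Solving: λ (I_D1 V_DS2 − I_D2 V_DS1) = I_D2 − I_D1, so λ = (2.25 − 2.04) / (2.04 × 6.31 − 2.25 × 2) = 0.21 / 8.37 = 0.0251 V⁻¹.

λ = 0.0251 V⁻¹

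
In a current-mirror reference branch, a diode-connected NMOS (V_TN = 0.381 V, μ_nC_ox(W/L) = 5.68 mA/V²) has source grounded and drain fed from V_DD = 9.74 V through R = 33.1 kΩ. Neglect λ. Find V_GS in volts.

With gate tied to drain, V_GS = V_DS ≥ V_GS − V_TN, so the device is in saturation.
KCL at the drain: ½ k_n (V_GS − V_TN)² = (V_DD − V_GS)/R.
Let x = V_GS − 0.381. Then 94 x² + x − 9.359 = 0, giving x = 0.31 V (positive root), so V_GS = 0.691 V.
I_D = (V_DD − V_GS)/R = (9.74 − 0.691) / 33.1 = 0.273 mA.

V_GS = 0.691 V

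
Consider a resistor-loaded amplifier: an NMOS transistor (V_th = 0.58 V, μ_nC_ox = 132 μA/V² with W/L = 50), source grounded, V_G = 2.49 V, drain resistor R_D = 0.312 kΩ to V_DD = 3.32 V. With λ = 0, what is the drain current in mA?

I_D = 8.05 mA

V_GS = V_G = 2.49 V, so V_ov = 2.49 − 0.58 = 1.91 V.
k_n = μ_nC_ox · (W/L) = 6.6 mA/V².
Assume saturation: I_D = ½ k_n V_ov² = 0.5 × 6.6 × 1.91² = 12 mA, giving V_DS = V_DD − I_D R_D = 3.32 − 12 × 0.312 = -0.436 V.
But -0.436 V < V_ov = 1.91 V, so the device is actually in triode.
In triode I_D = k_n[V_ov V_DS − ½ V_DS²] and I_D = (V_DD − V_DS)/R_D. Equating: 1.03 V_DS² − 4.933 V_DS + 3.32 = 0, giving V_DS = 0.81 V (the root below V_ov).
I_D = (3.32 − 0.81) / 0.312 = 8.05 mA.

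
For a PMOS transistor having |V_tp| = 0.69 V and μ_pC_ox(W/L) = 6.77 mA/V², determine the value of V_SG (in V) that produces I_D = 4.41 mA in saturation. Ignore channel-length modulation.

In saturation I_D = ½ k_p (V_SG − |V_tp|)², so V_SG − |V_tp| = √(2 I_D / k_p) = √(2 × 4.41 / 6.77) = 1.14 V.
V_SG = 0.69 + 1.14 = 1.83 V.

V_SG = 1.83 V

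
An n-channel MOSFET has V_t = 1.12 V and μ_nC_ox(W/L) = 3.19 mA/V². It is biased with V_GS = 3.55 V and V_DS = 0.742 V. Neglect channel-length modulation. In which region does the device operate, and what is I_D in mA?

V_ov = V_GS − V_t = 3.55 − 1.12 = 2.43 V.
Since V_DS = 0.742 V < V_ov = 2.43 V, the device is in the triode region.
I_D = k_n [V_ov · V_DS − ½ V_DS²] = 3.19 × [2.43 × 0.742 − 0.5 × 0.742²] = 4.87 mA.

Triode; I_D = 4.87 mA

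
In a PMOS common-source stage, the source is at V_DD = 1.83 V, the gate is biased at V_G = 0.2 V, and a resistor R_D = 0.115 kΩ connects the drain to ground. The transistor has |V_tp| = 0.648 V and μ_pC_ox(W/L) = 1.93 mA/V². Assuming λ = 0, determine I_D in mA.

I_D = 0.931 mA

V_SG = V_DD − V_G = 1.83 − 0.2 = 1.63 V, so V_ov = 1.63 − 0.648 = 0.982 V.
Assume saturation: I_D = ½ k_p V_ov² = 0.5 × 1.93 × 0.982² = 0.931 mA, giving V_SD = V_DD − I_D R_D = 1.83 − 0.931 × 0.115 = 1.72 V.
V_SD = 1.72 V ≥ V_ov = 0.982 V, confirming saturation.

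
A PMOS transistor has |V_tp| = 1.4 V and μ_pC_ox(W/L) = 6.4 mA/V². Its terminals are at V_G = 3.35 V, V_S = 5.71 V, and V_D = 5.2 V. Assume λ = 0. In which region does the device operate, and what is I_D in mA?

Triode; I_D = 2.30 mA

V_SG = V_S − V_G = 5.71 − 3.35 = 2.36 V; V_SD = V_S − V_D = 5.71 − 5.2 = 0.51 V.
V_ov = V_SG − |V_tp| = 2.36 − 1.4 = 0.96 V.
Since V_SD = 0.51 V < V_ov = 0.96 V, the device is in the triode region.
I_D = k_p [V_ov · V_SD − ½ V_SD²] = 6.4 × [0.96 × 0.51 − 0.5 × 0.51²] = 2.3 mA.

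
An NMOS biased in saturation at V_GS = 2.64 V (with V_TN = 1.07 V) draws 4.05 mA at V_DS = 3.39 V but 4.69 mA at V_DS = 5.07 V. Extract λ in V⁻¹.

With V_GS fixed, I_D ∝ (1 + λ V_DS) in saturation, so I_D2/I_D1 = (1 + λ V_DS2)/(1 + λ V_DS1).
4.69/4.05 = 1.158 = (1 + 5.07 λ)/(1 + 3.39 λ).
Solving: λ (I_D1 V_DS2 − I_D2 V_DS1) = I_D2 − I_D1, so λ = (4.69 − 4.05) / (4.05 × 5.07 − 4.69 × 3.39) = 0.64 / 4.63 = 0.138 V⁻¹.

λ = 0.138 V⁻¹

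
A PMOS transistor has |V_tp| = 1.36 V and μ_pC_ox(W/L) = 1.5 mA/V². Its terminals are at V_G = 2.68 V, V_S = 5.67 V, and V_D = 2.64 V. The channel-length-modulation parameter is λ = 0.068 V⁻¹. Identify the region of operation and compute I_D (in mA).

V_SG = V_S − V_G = 5.67 − 2.68 = 2.99 V; V_SD = V_S − V_D = 5.67 − 2.64 = 3.03 V.
V_ov = V_SG − |V_tp| = 2.99 − 1.36 = 1.63 V.
Since V_SD = 3.03 V ≥ V_ov = 1.63 V, the device is in saturation.
I_D = ½ k_p V_ov² (1 + λ V_SD) = 0.5 × 1.5 × 1.63² × (1 + 0.068 × 3.03) = 2.4 mA.

Saturation; I_D = 2.40 mA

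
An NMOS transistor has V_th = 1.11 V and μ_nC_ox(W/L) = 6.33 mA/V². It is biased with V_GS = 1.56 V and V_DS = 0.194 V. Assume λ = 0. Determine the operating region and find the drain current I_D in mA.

Triode; I_D = 0.433 mA

V_ov = V_GS − V_th = 1.56 − 1.11 = 0.45 V.
Since V_DS = 0.194 V < V_ov = 0.45 V, the device is in the triode region.
I_D = k_n [V_ov · V_DS − ½ V_DS²] = 6.33 × [0.45 × 0.194 − 0.5 × 0.194²] = 0.433 mA.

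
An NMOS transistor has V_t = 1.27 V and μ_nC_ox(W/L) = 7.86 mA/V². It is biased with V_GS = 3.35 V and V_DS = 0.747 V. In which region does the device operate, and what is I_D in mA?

Triode; I_D = 10.0 mA

V_ov = V_GS − V_t = 3.35 − 1.27 = 2.08 V.
Since V_DS = 0.747 V < V_ov = 2.08 V, the device is in the triode region.
I_D = k_n [V_ov · V_DS − ½ V_DS²] = 7.86 × [2.08 × 0.747 − 0.5 × 0.747²] = 10 mA.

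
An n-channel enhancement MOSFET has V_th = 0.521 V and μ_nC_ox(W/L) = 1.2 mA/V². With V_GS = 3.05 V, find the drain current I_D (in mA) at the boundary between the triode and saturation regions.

At the boundary V_DS = V_ov = V_GS − V_th = 3.05 − 0.521 = 2.53 V.
I_D = ½ k_n V_ov² = 0.5 × 1.2 × 2.53² = 3.84 mA.

I_D = 3.84 mA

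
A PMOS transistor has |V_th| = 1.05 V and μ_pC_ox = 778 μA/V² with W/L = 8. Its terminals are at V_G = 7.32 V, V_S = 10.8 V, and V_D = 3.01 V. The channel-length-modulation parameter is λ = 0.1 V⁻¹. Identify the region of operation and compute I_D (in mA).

V_SG = V_S − V_G = 10.8 − 7.32 = 3.48 V; V_SD = V_S − V_D = 10.8 − 3.01 = 7.79 V.
k_p = μ_pC_ox · (W/L) = 6.224 mA/V².
V_ov = V_SG − |V_th| = 3.48 − 1.05 = 2.43 V.
Since V_SD = 7.79 V ≥ V_ov = 2.43 V, the device is in saturation.
I_D = ½ k_p V_ov² (1 + λ V_SD) = 0.5 × 6.224 × 2.43² × (1 + 0.1 × 7.79) = 32.7 mA.

Saturation; I_D = 32.7 mA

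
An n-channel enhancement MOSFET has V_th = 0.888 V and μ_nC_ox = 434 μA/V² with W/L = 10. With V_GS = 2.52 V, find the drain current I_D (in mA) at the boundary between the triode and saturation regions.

At the boundary V_DS = V_ov = V_GS − V_th = 2.52 − 0.888 = 1.63 V.
k_n = μ_nC_ox · (W/L) = 4.34 mA/V².
I_D = ½ k_n V_ov² = 0.5 × 4.34 × 1.63² = 5.78 mA.

I_D = 5.78 mA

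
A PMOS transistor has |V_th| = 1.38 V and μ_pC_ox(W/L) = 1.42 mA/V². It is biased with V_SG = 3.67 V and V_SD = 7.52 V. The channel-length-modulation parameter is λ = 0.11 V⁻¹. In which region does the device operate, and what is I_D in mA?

Saturation; I_D = 6.80 mA

V_ov = V_SG − |V_th| = 3.67 − 1.38 = 2.29 V.
Since V_SD = 7.52 V ≥ V_ov = 2.29 V, the device is in saturation.
I_D = ½ k_p V_ov² (1 + λ V_SD) = 0.5 × 1.42 × 2.29² × (1 + 0.11 × 7.52) = 6.8 mA.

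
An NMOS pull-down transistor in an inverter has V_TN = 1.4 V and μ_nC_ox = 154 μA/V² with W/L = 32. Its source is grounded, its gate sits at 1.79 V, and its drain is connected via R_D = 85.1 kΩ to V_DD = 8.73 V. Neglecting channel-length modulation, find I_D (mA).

V_GS = V_G = 1.79 V, so V_ov = 1.79 − 1.4 = 0.39 V.
k_n = μ_nC_ox · (W/L) = 4.928 mA/V².
Assume saturation: I_D = ½ k_n V_ov² = 0.5 × 4.928 × 0.39² = 0.375 mA, giving V_DS = V_DD − I_D R_D = 8.73 − 0.375 × 85.1 = -23.2 V.
But -23.2 V < V_ov = 0.39 V, so the device is actually in triode.
In triode I_D = k_n[V_ov V_DS − ½ V_DS²] and I_D = (V_DD − V_DS)/R_D. Equating: 210 V_DS² − 164.6 V_DS + 8.73 = 0, giving V_DS = 0.0572 V (the root below V_ov).
I_D = (8.73 − 0.0572) / 85.1 = 0.102 mA.

I_D = 0.102 mA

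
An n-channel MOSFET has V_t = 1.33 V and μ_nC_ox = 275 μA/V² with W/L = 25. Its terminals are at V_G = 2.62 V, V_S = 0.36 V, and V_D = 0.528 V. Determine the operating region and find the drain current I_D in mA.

Triode; I_D = 0.977 mA

V_GS = V_G − V_S = 2.62 − 0.36 = 2.26 V; V_DS = V_D − V_S = 0.528 − 0.36 = 0.168 V.
k_n = μ_nC_ox · (W/L) = 6.875 mA/V².
V_ov = V_GS − V_t = 2.26 − 1.33 = 0.93 V.
Since V_DS = 0.168 V < V_ov = 0.93 V, the device is in the triode region.
I_D = k_n [V_ov · V_DS − ½ V_DS²] = 6.875 × [0.93 × 0.168 − 0.5 × 0.168²] = 0.977 mA.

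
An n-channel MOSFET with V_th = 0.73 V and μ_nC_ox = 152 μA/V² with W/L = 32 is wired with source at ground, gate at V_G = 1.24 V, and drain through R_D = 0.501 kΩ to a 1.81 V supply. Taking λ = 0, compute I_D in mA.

I_D = 0.633 mA

V_GS = V_G = 1.24 V, so V_ov = 1.24 − 0.73 = 0.51 V.
k_n = μ_nC_ox · (W/L) = 4.864 mA/V².
Assume saturation: I_D = ½ k_n V_ov² = 0.5 × 4.864 × 0.51² = 0.633 mA, giving V_DS = V_DD − I_D R_D = 1.81 − 0.633 × 0.501 = 1.49 V.
V_DS = 1.49 V ≥ V_ov = 0.51 V, confirming saturation.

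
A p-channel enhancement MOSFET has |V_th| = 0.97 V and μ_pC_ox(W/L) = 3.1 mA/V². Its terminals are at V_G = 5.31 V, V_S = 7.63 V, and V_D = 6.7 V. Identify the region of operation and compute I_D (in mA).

V_SG = V_S − V_G = 7.63 − 5.31 = 2.32 V; V_SD = V_S − V_D = 7.63 − 6.7 = 0.93 V.
V_ov = V_SG − |V_th| = 2.32 − 0.97 = 1.35 V.
Since V_SD = 0.93 V < V_ov = 1.35 V, the device is in the triode region.
I_D = k_p [V_ov · V_SD − ½ V_SD²] = 3.1 × [1.35 × 0.93 − 0.5 × 0.93²] = 2.55 mA.

Triode; I_D = 2.55 mA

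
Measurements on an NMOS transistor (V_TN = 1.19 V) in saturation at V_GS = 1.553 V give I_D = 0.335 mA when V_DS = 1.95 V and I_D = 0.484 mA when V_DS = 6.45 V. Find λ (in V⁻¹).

With V_GS fixed, I_D ∝ (1 + λ V_DS) in saturation, so I_D2/I_D1 = (1 + λ V_DS2)/(1 + λ V_DS1).
0.484/0.335 = 1.445 = (1 + 6.45 λ)/(1 + 1.95 λ).
Solving: λ (I_D1 V_DS2 − I_D2 V_DS1) = I_D2 − I_D1, so λ = (0.484 − 0.335) / (0.335 × 6.45 − 0.484 × 1.95) = 0.149 / 1.22 = 0.122 V⁻¹.

λ = 0.122 V⁻¹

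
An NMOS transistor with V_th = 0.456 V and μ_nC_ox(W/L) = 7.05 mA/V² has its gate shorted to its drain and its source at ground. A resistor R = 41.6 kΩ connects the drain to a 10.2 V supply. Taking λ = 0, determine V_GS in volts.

V_GS = 0.710 V

With gate tied to drain, V_GS = V_DS ≥ V_GS − V_th, so the device is in saturation.
KCL at the drain: ½ k_n (V_GS − V_th)² = (V_DD − V_GS)/R.
Let x = V_GS − 0.456. Then 147 x² + x − 9.744 = 0, giving x = 0.254 V (positive root), so V_GS = 0.71 V.
I_D = (V_DD − V_GS)/R = (10.2 − 0.71) / 41.6 = 0.228 mA.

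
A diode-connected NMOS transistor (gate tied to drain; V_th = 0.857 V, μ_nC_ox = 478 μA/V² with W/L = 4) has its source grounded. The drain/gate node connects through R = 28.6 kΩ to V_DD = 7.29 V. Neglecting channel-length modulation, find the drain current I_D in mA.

With gate tied to drain, V_GS = V_DS ≥ V_GS − V_th, so the device is in saturation.
k_n = μ_nC_ox · (W/L) = 1.912 mA/V².
KCL at the drain: ½ k_n (V_GS − V_th)² = (V_DD − V_GS)/R.
Let x = V_GS − 0.857. Then 27.3 x² + x − 6.433 = 0, giving x = 0.467 V (positive root), so V_GS = 1.32 V.
I_D = (V_DD − V_GS)/R = (7.29 − 1.32) / 28.6 = 0.209 mA.

I_D = 0.209 mA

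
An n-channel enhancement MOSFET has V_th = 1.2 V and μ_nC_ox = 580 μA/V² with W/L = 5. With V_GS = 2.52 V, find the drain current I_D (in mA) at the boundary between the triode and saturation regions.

At the boundary V_DS = V_ov = V_GS − V_th = 2.52 − 1.2 = 1.32 V.
k_n = μ_nC_ox · (W/L) = 2.9 mA/V².
I_D = ½ k_n V_ov² = 0.5 × 2.9 × 1.32² = 2.53 mA.

I_D = 2.53 mA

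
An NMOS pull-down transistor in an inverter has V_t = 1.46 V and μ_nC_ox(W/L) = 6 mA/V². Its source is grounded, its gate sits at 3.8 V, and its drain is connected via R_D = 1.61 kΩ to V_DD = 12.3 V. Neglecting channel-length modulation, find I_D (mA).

V_GS = V_G = 3.8 V, so V_ov = 3.8 − 1.46 = 2.34 V.
Assume saturation: I_D = ½ k_n V_ov² = 0.5 × 6 × 2.34² = 16.4 mA, giving V_DS = V_DD − I_D R_D = 12.3 − 16.4 × 1.61 = -14.1 V.
But -14.1 V < V_ov = 2.34 V, so the device is actually in triode.
In triode I_D = k_n[V_ov V_DS − ½ V_DS²] and I_D = (V_DD − V_DS)/R_D. Equating: 4.83 V_DS² − 23.6 V_DS + 12.3 = 0, giving V_DS = 0.593 V (the root below V_ov).
I_D = (12.3 − 0.593) / 1.61 = 7.27 mA.

I_D = 7.27 mA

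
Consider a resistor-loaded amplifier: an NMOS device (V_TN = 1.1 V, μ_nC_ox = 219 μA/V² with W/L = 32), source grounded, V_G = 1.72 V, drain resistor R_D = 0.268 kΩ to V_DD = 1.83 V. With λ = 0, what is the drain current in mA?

V_GS = V_G = 1.72 V, so V_ov = 1.72 − 1.1 = 0.62 V.
k_n = μ_nC_ox · (W/L) = 7.008 mA/V².
Assume saturation: I_D = ½ k_n V_ov² = 0.5 × 7.008 × 0.62² = 1.35 mA, giving V_DS = V_DD − I_D R_D = 1.83 − 1.35 × 0.268 = 1.47 V.
V_DS = 1.47 V ≥ V_ov = 0.62 V, confirming saturation.

I_D = 1.35 mA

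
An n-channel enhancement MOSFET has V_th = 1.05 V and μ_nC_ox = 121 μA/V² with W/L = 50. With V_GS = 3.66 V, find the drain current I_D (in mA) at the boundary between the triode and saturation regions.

At the boundary V_DS = V_ov = V_GS − V_th = 3.66 − 1.05 = 2.61 V.
k_n = μ_nC_ox · (W/L) = 6.05 mA/V².
I_D = ½ k_n V_ov² = 0.5 × 6.05 × 2.61² = 20.6 mA.

I_D = 20.6 mA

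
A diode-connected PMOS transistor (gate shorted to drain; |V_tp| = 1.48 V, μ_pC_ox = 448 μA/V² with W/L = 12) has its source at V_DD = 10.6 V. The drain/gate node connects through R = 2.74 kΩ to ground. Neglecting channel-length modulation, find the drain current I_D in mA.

I_D = 2.95 mA

With gate tied to drain, V_SG = V_SD ≥ V_SG − |V_tp|, so the device is in saturation.
k_p = μ_pC_ox · (W/L) = 5.376 mA/V².
KCL at the drain: ½ k_p (V_SG − |V_tp|)² = (V_DD − V_SG)/R.
Let x = V_SG − 1.48. Then 7.37 x² + x − 9.12 = 0, giving x = 1.05 V (positive root), so V_SG = 2.53 V.
I_D = (V_DD − V_SG)/R = (10.6 − 2.53) / 2.74 = 2.95 mA.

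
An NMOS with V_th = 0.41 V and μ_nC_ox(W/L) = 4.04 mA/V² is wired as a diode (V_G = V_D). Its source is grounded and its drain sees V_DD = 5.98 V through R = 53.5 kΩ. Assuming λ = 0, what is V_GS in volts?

V_GS = 0.632 V

With gate tied to drain, V_GS = V_DS ≥ V_GS − V_th, so the device is in saturation.
KCL at the drain: ½ k_n (V_GS − V_th)² = (V_DD − V_GS)/R.
Let x = V_GS − 0.41. Then 108 x² + x − 5.57 = 0, giving x = 0.222 V (positive root), so V_GS = 0.632 V.
I_D = (V_DD − V_GS)/R = (5.98 − 0.632) / 53.5 = 0.1 mA.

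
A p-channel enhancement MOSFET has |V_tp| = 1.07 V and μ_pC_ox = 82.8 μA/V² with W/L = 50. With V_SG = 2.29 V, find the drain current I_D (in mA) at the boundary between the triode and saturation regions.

At the boundary V_SD = V_ov = V_SG − |V_tp| = 2.29 − 1.07 = 1.22 V.
k_p = μ_pC_ox · (W/L) = 4.14 mA/V².
I_D = ½ k_p V_ov² = 0.5 × 4.14 × 1.22² = 3.08 mA.

I_D = 3.08 mA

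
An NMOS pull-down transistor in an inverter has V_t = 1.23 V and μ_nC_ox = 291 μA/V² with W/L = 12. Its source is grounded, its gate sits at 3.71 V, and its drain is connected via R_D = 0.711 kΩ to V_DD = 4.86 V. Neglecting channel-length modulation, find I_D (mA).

I_D = 5.73 mA

V_GS = V_G = 3.71 V, so V_ov = 3.71 − 1.23 = 2.48 V.
k_n = μ_nC_ox · (W/L) = 3.492 mA/V².
Assume saturation: I_D = ½ k_n V_ov² = 0.5 × 3.492 × 2.48² = 10.7 mA, giving V_DS = V_DD − I_D R_D = 4.86 − 10.7 × 0.711 = -2.78 V.
But -2.78 V < V_ov = 2.48 V, so the device is actually in triode.
In triode I_D = k_n[V_ov V_DS − ½ V_DS²] and I_D = (V_DD − V_DS)/R_D. Equating: 1.24 V_DS² − 7.157 V_DS + 4.86 = 0, giving V_DS = 0.786 V (the root below V_ov).
I_D = (4.86 − 0.786) / 0.711 = 5.73 mA.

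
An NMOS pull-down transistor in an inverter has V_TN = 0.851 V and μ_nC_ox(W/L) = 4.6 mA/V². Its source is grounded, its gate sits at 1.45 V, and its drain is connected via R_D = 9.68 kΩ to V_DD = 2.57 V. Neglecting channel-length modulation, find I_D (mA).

V_GS = V_G = 1.45 V, so V_ov = 1.45 − 0.851 = 0.599 V.
Assume saturation: I_D = ½ k_n V_ov² = 0.5 × 4.6 × 0.599² = 0.825 mA, giving V_DS = V_DD − I_D R_D = 2.57 − 0.825 × 9.68 = -5.42 V.
But -5.42 V < V_ov = 0.599 V, so the device is actually in triode.
In triode I_D = k_n[V_ov V_DS − ½ V_DS²] and I_D = (V_DD − V_DS)/R_D. Equating: 22.3 V_DS² − 27.67 V_DS + 2.57 = 0, giving V_DS = 0.101 V (the root below V_ov).
I_D = (2.57 − 0.101) / 9.68 = 0.255 mA.

I_D = 0.255 mA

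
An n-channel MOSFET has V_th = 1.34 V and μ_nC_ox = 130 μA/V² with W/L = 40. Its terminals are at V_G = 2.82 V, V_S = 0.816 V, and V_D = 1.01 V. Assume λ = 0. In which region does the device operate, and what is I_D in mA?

V_GS = V_G − V_S = 2.82 − 0.816 = 2 V; V_DS = V_D − V_S = 1.01 − 0.816 = 0.194 V.
k_n = μ_nC_ox · (W/L) = 5.2 mA/V².
V_ov = V_GS − V_th = 2 − 1.34 = 0.664 V.
Since V_DS = 0.194 V < V_ov = 0.664 V, the device is in the triode region.
I_D = k_n [V_ov · V_DS − ½ V_DS²] = 5.2 × [0.664 × 0.194 − 0.5 × 0.194²] = 0.572 mA.

Triode; I_D = 0.572 mA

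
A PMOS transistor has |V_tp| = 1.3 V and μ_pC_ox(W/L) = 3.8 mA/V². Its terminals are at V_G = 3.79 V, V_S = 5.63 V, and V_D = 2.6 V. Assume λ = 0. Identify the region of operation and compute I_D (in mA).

V_SG = V_S − V_G = 5.63 − 3.79 = 1.84 V; V_SD = V_S − V_D = 5.63 − 2.6 = 3.03 V.
V_ov = V_SG − |V_tp| = 1.84 − 1.3 = 0.54 V.
Since V_SD = 3.03 V ≥ V_ov = 0.54 V, the device is in saturation.
I_D = ½ k_p V_ov² = 0.5 × 3.8 × 0.54² = 0.554 mA.

Saturation; I_D = 0.554 mA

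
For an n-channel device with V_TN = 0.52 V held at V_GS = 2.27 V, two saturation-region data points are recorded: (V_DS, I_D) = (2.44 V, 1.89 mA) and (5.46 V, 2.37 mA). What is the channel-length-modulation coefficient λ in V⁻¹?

λ = 0.106 V⁻¹

With V_GS fixed, I_D ∝ (1 + λ V_DS) in saturation, so I_D2/I_D1 = (1 + λ V_DS2)/(1 + λ V_DS1).
2.37/1.89 = 1.254 = (1 + 5.46 λ)/(1 + 2.44 λ).
Solving: λ (I_D1 V_DS2 − I_D2 V_DS1) = I_D2 − I_D1, so λ = (2.37 − 1.89) / (1.89 × 5.46 − 2.37 × 2.44) = 0.48 / 4.54 = 0.106 V⁻¹.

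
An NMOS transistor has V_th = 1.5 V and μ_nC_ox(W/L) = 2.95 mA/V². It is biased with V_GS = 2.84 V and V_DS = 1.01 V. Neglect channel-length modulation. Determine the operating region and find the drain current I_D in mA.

V_ov = V_GS − V_th = 2.84 − 1.5 = 1.34 V.
Since V_DS = 1.01 V < V_ov = 1.34 V, the device is in the triode region.
I_D = k_n [V_ov · V_DS − ½ V_DS²] = 2.95 × [1.34 × 1.01 − 0.5 × 1.01²] = 2.49 mA.

Triode; I_D = 2.49 mA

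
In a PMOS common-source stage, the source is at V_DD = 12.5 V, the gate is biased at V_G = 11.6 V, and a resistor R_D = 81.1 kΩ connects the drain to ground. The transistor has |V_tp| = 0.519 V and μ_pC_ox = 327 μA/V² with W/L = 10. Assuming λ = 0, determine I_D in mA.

I_D = 0.152 mA

V_SG = V_DD − V_G = 12.5 − 11.6 = 0.9 V, so V_ov = 0.9 − 0.519 = 0.381 V.
k_p = μ_pC_ox · (W/L) = 3.27 mA/V².
Assume saturation: I_D = ½ k_p V_ov² = 0.5 × 3.27 × 0.381² = 0.237 mA, giving V_SD = V_DD − I_D R_D = 12.5 − 0.237 × 81.1 = -6.75 V.
But -6.75 V < V_ov = 0.381 V, so the device is actually in triode.
In triode I_D = k_p[V_ov V_SD − ½ V_SD²] and I_D = (V_DD − V_SD)/R_D. Equating: 133 V_SD² − 102 V_SD + 12.5 = 0, giving V_SD = 0.153 V (the root below V_ov).
I_D = (12.5 − 0.153) / 81.1 = 0.152 mA.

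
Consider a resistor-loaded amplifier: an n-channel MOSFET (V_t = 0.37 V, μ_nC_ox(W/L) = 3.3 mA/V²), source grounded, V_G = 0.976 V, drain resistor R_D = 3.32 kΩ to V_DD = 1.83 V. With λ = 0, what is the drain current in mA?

V_GS = V_G = 0.976 V, so V_ov = 0.976 − 0.37 = 0.606 V.
Assume saturation: I_D = ½ k_n V_ov² = 0.5 × 3.3 × 0.606² = 0.606 mA, giving V_DS = V_DD − I_D R_D = 1.83 − 0.606 × 3.32 = -0.182 V.
But -0.182 V < V_ov = 0.606 V, so the device is actually in triode.
In triode I_D = k_n[V_ov V_DS − ½ V_DS²] and I_D = (V_DD − V_DS)/R_D. Equating: 5.48 V_DS² − 7.639 V_DS + 1.83 = 0, giving V_DS = 0.307 V (the root below V_ov).
I_D = (1.83 − 0.307) / 3.32 = 0.459 mA.

I_D = 0.459 mA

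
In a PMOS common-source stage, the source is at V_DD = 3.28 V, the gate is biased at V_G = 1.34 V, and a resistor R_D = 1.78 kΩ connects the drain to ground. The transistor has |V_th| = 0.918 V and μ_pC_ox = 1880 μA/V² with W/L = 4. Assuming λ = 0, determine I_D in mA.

V_SG = V_DD − V_G = 3.28 − 1.34 = 1.94 V, so V_ov = 1.94 − 0.918 = 1.02 V.
k_p = μ_pC_ox · (W/L) = 7.52 mA/V².
Assume saturation: I_D = ½ k_p V_ov² = 0.5 × 7.52 × 1.02² = 3.93 mA, giving V_SD = V_DD − I_D R_D = 3.28 − 3.93 × 1.78 = -3.71 V.
But -3.71 V < V_ov = 1.02 V, so the device is actually in triode.
In triode I_D = k_p[V_ov V_SD − ½ V_SD²] and I_D = (V_DD − V_SD)/R_D. Equating: 6.69 V_SD² − 14.68 V_SD + 3.28 = 0, giving V_SD = 0.252 V (the root below V_ov).
I_D = (3.28 − 0.252) / 1.78 = 1.7 mA.

I_D = 1.70 mA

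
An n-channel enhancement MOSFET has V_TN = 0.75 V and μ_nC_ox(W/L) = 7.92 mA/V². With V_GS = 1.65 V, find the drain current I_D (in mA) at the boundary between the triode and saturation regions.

At the boundary V_DS = V_ov = V_GS − V_TN = 1.65 − 0.75 = 0.9 V.
I_D = ½ k_n V_ov² = 0.5 × 7.92 × 0.9² = 3.21 mA.

I_D = 3.21 mA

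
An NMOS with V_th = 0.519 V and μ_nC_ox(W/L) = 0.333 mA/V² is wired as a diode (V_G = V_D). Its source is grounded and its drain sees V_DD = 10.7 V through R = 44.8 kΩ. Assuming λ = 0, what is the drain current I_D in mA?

I_D = 0.203 mA

With gate tied to drain, V_GS = V_DS ≥ V_GS − V_th, so the device is in saturation.
KCL at the drain: ½ k_n (V_GS − V_th)² = (V_DD − V_GS)/R.
Let x = V_GS − 0.519. Then 7.46 x² + x − 10.18 = 0, giving x = 1.1 V (positive root), so V_GS = 1.62 V.
I_D = (V_DD − V_GS)/R = (10.7 − 1.62) / 44.8 = 0.203 mA.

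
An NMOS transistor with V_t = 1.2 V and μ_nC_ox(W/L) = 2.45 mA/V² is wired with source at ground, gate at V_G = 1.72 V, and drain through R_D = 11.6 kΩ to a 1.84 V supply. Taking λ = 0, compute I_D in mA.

V_GS = V_G = 1.72 V, so V_ov = 1.72 − 1.2 = 0.52 V.
Assume saturation: I_D = ½ k_n V_ov² = 0.5 × 2.45 × 0.52² = 0.331 mA, giving V_DS = V_DD − I_D R_D = 1.84 − 0.331 × 11.6 = -2 V.
But -2 V < V_ov = 0.52 V, so the device is actually in triode.
In triode I_D = k_n[V_ov V_DS − ½ V_DS²] and I_D = (V_DD − V_DS)/R_D. Equating: 14.2 V_DS² − 15.78 V_DS + 1.84 = 0, giving V_DS = 0.132 V (the root below V_ov).
I_D = (1.84 − 0.132) / 11.6 = 0.147 mA.

I_D = 0.147 mA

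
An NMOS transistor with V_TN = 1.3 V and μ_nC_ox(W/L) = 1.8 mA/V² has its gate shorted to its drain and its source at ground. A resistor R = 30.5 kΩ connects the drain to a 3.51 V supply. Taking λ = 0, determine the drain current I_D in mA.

I_D = 0.0637 mA

With gate tied to drain, V_GS = V_DS ≥ V_GS − V_TN, so the device is in saturation.
KCL at the drain: ½ k_n (V_GS − V_TN)² = (V_DD − V_GS)/R.
Let x = V_GS − 1.3. Then 27.4 x² + x − 2.21 = 0, giving x = 0.266 V (positive root), so V_GS = 1.57 V.
I_D = (V_DD − V_GS)/R = (3.51 − 1.57) / 30.5 = 0.0637 mA.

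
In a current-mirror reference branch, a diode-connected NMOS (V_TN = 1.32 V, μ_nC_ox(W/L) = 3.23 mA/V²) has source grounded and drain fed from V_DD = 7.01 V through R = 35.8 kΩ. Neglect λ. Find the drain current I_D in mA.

With gate tied to drain, V_GS = V_DS ≥ V_GS − V_TN, so the device is in saturation.
KCL at the drain: ½ k_n (V_GS − V_TN)² = (V_DD − V_GS)/R.
Let x = V_GS − 1.32. Then 57.8 x² + x − 5.69 = 0, giving x = 0.305 V (positive root), so V_GS = 1.63 V.
I_D = (V_DD − V_GS)/R = (7.01 − 1.63) / 35.8 = 0.15 mA.

I_D = 0.150 mA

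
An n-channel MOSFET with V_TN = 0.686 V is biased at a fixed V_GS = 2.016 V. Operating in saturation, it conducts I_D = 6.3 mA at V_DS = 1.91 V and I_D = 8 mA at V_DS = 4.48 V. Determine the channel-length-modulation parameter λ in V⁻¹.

With V_GS fixed, I_D ∝ (1 + λ V_DS) in saturation, so I_D2/I_D1 = (1 + λ V_DS2)/(1 + λ V_DS1).
8/6.3 = 1.27 = (1 + 4.48 λ)/(1 + 1.91 λ).
Solving: λ (I_D1 V_DS2 − I_D2 V_DS1) = I_D2 − I_D1, so λ = (8 − 6.3) / (6.3 × 4.48 − 8 × 1.91) = 1.7 / 12.9 = 0.131 V⁻¹.

λ = 0.131 V⁻¹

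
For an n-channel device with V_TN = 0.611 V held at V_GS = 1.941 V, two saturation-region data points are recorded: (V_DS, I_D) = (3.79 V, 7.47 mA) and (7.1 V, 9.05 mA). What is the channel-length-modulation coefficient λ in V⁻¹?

With V_GS fixed, I_D ∝ (1 + λ V_DS) in saturation, so I_D2/I_D1 = (1 + λ V_DS2)/(1 + λ V_DS1).
9.05/7.47 = 1.212 = (1 + 7.1 λ)/(1 + 3.79 λ).
Solving: λ (I_D1 V_DS2 − I_D2 V_DS1) = I_D2 − I_D1, so λ = (9.05 − 7.47) / (7.47 × 7.1 − 9.05 × 3.79) = 1.58 / 18.7 = 0.0843 V⁻¹.

λ = 0.0843 V⁻¹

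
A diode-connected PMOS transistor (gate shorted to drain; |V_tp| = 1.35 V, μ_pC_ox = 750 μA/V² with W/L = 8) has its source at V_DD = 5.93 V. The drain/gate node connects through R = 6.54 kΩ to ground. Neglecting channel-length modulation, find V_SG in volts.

V_SG = 1.81 V

With gate tied to drain, V_SG = V_SD ≥ V_SG − |V_tp|, so the device is in saturation.
k_p = μ_pC_ox · (W/L) = 6 mA/V².
KCL at the drain: ½ k_p (V_SG − |V_tp|)² = (V_DD − V_SG)/R.
Let x = V_SG − 1.35. Then 19.6 x² + x − 4.58 = 0, giving x = 0.458 V (positive root), so V_SG = 1.81 V.
I_D = (V_DD − V_SG)/R = (5.93 − 1.81) / 6.54 = 0.63 mA.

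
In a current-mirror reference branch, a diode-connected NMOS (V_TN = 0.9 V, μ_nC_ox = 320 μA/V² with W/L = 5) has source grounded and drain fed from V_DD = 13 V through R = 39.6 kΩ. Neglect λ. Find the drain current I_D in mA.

With gate tied to drain, V_GS = V_DS ≥ V_GS − V_TN, so the device is in saturation.
k_n = μ_nC_ox · (W/L) = 1.6 mA/V².
KCL at the drain: ½ k_n (V_GS − V_TN)² = (V_DD − V_GS)/R.
Let x = V_GS − 0.9. Then 31.7 x² + x − 12.1 = 0, giving x = 0.602 V (positive root), so V_GS = 1.5 V.
I_D = (V_DD − V_GS)/R = (13 − 1.5) / 39.6 = 0.29 mA.

I_D = 0.290 mA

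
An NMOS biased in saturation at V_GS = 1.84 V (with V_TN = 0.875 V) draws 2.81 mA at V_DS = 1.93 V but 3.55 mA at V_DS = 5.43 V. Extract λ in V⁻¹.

With V_GS fixed, I_D ∝ (1 + λ V_DS) in saturation, so I_D2/I_D1 = (1 + λ V_DS2)/(1 + λ V_DS1).
3.55/2.81 = 1.263 = (1 + 5.43 λ)/(1 + 1.93 λ).
Solving: λ (I_D1 V_DS2 − I_D2 V_DS1) = I_D2 − I_D1, so λ = (3.55 − 2.81) / (2.81 × 5.43 − 3.55 × 1.93) = 0.74 / 8.41 = 0.088 V⁻¹.

λ = 0.0880 V⁻¹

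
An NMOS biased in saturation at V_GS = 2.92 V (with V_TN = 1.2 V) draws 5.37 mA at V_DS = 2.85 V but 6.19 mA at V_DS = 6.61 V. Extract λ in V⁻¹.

With V_GS fixed, I_D ∝ (1 + λ V_DS) in saturation, so I_D2/I_D1 = (1 + λ V_DS2)/(1 + λ V_DS1).
6.19/5.37 = 1.153 = (1 + 6.61 λ)/(1 + 2.85 λ).
Solving: λ (I_D1 V_DS2 − I_D2 V_DS1) = I_D2 − I_D1, so λ = (6.19 − 5.37) / (5.37 × 6.61 − 6.19 × 2.85) = 0.82 / 17.9 = 0.0459 V⁻¹.

λ = 0.0459 V⁻¹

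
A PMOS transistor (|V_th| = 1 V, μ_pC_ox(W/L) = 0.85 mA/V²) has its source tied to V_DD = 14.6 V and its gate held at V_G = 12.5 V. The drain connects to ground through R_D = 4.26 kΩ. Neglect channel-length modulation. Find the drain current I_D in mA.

V_SG = V_DD − V_G = 14.6 − 12.5 = 2.1 V, so V_ov = 2.1 − 1 = 1.1 V.
Assume saturation: I_D = ½ k_p V_ov² = 0.5 × 0.85 × 1.1² = 0.514 mA, giving V_SD = V_DD − I_D R_D = 14.6 − 0.514 × 4.26 = 12.4 V.
V_SD = 12.4 V ≥ V_ov = 1.1 V, confirming saturation.

I_D = 0.514 mA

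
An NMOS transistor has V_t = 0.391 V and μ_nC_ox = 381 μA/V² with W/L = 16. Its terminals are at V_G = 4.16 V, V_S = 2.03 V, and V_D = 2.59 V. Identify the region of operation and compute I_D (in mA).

V_GS = V_G − V_S = 4.16 − 2.03 = 2.13 V; V_DS = V_D − V_S = 2.59 − 2.03 = 0.56 V.
k_n = μ_nC_ox · (W/L) = 6.096 mA/V².
V_ov = V_GS − V_t = 2.13 − 0.391 = 1.74 V.
Since V_DS = 0.56 V < V_ov = 1.74 V, the device is in the triode region.
I_D = k_n [V_ov · V_DS − ½ V_DS²] = 6.096 × [1.74 × 0.56 − 0.5 × 0.56²] = 4.98 mA.

Triode; I_D = 4.98 mA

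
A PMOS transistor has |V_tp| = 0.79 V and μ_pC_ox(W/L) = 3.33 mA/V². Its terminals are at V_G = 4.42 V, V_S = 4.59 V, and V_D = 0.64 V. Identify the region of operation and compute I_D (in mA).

Cutoff; I_D = 0 mA

V_SG = V_S − V_G = 4.59 − 4.42 = 0.17 V; V_SD = V_S − V_D = 4.59 − 0.64 = 3.95 V.
V_SG = 0.17 V < |V_tp| = 0.79 V, so the transistor is in cutoff.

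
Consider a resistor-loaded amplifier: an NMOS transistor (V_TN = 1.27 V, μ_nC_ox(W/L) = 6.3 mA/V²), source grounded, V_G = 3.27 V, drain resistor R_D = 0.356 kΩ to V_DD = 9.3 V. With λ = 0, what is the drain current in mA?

V_GS = V_G = 3.27 V, so V_ov = 3.27 − 1.27 = 2 V.
Assume saturation: I_D = ½ k_n V_ov² = 0.5 × 6.3 × 2² = 12.6 mA, giving V_DS = V_DD − I_D R_D = 9.3 − 12.6 × 0.356 = 4.81 V.
V_DS = 4.81 V ≥ V_ov = 2 V, confirming saturation.

I_D = 12.6 mA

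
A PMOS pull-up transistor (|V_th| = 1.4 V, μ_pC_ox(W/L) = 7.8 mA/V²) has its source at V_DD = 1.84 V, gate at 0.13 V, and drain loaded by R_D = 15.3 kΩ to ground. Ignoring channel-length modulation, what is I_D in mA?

V_SG = V_DD − V_G = 1.84 − 0.13 = 1.71 V, so V_ov = 1.71 − 1.4 = 0.31 V.
Assume saturation: I_D = ½ k_p V_ov² = 0.5 × 7.8 × 0.31² = 0.375 mA, giving V_SD = V_DD − I_D R_D = 1.84 − 0.375 × 15.3 = -3.89 V.
But -3.89 V < V_ov = 0.31 V, so the device is actually in triode.
In triode I_D = k_p[V_ov V_SD − ½ V_SD²] and I_D = (V_DD − V_SD)/R_D. Equating: 59.7 V_SD² − 38 V_SD + 1.84 = 0, giving V_SD = 0.0528 V (the root below V_ov).
I_D = (1.84 − 0.0528) / 15.3 = 0.117 mA.

I_D = 0.117 mA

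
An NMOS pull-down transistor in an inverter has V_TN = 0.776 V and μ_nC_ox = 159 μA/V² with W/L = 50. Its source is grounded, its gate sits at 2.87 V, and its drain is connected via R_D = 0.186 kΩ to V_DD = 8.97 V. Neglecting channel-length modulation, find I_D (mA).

V_GS = V_G = 2.87 V, so V_ov = 2.87 − 0.776 = 2.09 V.
k_n = μ_nC_ox · (W/L) = 7.95 mA/V².
Assume saturation: I_D = ½ k_n V_ov² = 0.5 × 7.95 × 2.09² = 17.4 mA, giving V_DS = V_DD − I_D R_D = 8.97 − 17.4 × 0.186 = 5.73 V.
V_DS = 5.73 V ≥ V_ov = 2.09 V, confirming saturation.

I_D = 17.4 mA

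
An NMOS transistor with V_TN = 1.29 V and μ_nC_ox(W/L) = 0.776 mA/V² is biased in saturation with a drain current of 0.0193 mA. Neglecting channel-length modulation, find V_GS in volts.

In saturation I_D = ½ k_n (V_GS − V_TN)², so V_GS − V_TN = √(2 I_D / k_n) = √(2 × 0.0193 / 0.776) = 0.223 V.
V_GS = 1.29 + 0.223 = 1.51 V.

V_GS = 1.51 V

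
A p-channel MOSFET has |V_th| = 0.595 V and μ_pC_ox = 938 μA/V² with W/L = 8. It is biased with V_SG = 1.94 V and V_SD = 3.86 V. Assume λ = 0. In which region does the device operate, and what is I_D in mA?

Saturation; I_D = 6.79 mA

k_p = μ_pC_ox · (W/L) = 7.504 mA/V².
V_ov = V_SG − |V_th| = 1.94 − 0.595 = 1.34 V.
Since V_SD = 3.86 V ≥ V_ov = 1.34 V, the device is in saturation.
I_D = ½ k_p V_ov² = 0.5 × 7.504 × 1.34² = 6.79 mA.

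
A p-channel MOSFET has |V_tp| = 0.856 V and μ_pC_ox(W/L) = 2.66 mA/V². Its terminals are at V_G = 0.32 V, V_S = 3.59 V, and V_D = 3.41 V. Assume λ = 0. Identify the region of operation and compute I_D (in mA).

Triode; I_D = 1.11 mA

V_SG = V_S − V_G = 3.59 − 0.32 = 3.27 V; V_SD = V_S − V_D = 3.59 − 3.41 = 0.18 V.
V_ov = V_SG − |V_tp| = 3.27 − 0.856 = 2.41 V.
Since V_SD = 0.18 V < V_ov = 2.41 V, the device is in the triode region.
I_D = k_p [V_ov · V_SD − ½ V_SD²] = 2.66 × [2.41 × 0.18 − 0.5 × 0.18²] = 1.11 mA.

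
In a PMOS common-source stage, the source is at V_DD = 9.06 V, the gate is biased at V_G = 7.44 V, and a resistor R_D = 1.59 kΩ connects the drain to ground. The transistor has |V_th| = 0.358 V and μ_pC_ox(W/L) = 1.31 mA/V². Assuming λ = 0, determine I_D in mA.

V_SG = V_DD − V_G = 9.06 − 7.44 = 1.62 V, so V_ov = 1.62 − 0.358 = 1.26 V.
Assume saturation: I_D = ½ k_p V_ov² = 0.5 × 1.31 × 1.26² = 1.04 mA, giving V_SD = V_DD − I_D R_D = 9.06 − 1.04 × 1.59 = 7.4 V.
V_SD = 7.4 V ≥ V_ov = 1.26 V, confirming saturation.

I_D = 1.04 mA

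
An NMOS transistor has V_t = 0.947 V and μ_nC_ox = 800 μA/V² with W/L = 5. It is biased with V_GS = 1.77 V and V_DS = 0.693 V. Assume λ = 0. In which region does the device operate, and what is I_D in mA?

k_n = μ_nC_ox · (W/L) = 4 mA/V².
V_ov = V_GS − V_t = 1.77 − 0.947 = 0.823 V.
Since V_DS = 0.693 V < V_ov = 0.823 V, the device is in the triode region.
I_D = k_n [V_ov · V_DS − ½ V_DS²] = 4 × [0.823 × 0.693 − 0.5 × 0.693²] = 1.32 mA.

Triode; I_D = 1.32 mA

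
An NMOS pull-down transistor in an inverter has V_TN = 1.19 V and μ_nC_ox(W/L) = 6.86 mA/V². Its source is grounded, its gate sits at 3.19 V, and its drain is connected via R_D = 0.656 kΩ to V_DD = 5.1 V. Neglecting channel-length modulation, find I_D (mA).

V_GS = V_G = 3.19 V, so V_ov = 3.19 − 1.19 = 2 V.
Assume saturation: I_D = ½ k_n V_ov² = 0.5 × 6.86 × 2² = 13.7 mA, giving V_DS = V_DD − I_D R_D = 5.1 − 13.7 × 0.656 = -3.9 V.
But -3.9 V < V_ov = 2 V, so the device is actually in triode.
In triode I_D = k_n[V_ov V_DS − ½ V_DS²] and I_D = (V_DD − V_DS)/R_D. Equating: 2.25 V_DS² − 10 V_DS + 5.1 = 0, giving V_DS = 0.588 V (the root below V_ov).
I_D = (5.1 − 0.588) / 0.656 = 6.88 mA.

I_D = 6.88 mA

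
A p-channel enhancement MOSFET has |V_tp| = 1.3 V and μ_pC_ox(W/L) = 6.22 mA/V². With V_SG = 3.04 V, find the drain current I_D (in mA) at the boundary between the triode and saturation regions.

I_D = 9.42 mA

At the boundary V_SD = V_ov = V_SG − |V_tp| = 3.04 − 1.3 = 1.74 V.
I_D = ½ k_p V_ov² = 0.5 × 6.22 × 1.74² = 9.42 mA.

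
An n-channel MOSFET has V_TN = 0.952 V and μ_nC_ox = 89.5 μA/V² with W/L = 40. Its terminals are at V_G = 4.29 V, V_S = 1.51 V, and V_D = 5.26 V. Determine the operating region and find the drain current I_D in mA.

V_GS = V_G − V_S = 4.29 − 1.51 = 2.78 V; V_DS = V_D − V_S = 5.26 − 1.51 = 3.75 V.
k_n = μ_nC_ox · (W/L) = 3.58 mA/V².
V_ov = V_GS − V_TN = 2.78 − 0.952 = 1.83 V.
Since V_DS = 3.75 V ≥ V_ov = 1.83 V, the device is in saturation.
I_D = ½ k_n V_ov² = 0.5 × 3.58 × 1.83² = 5.98 mA.

Saturation; I_D = 5.98 mA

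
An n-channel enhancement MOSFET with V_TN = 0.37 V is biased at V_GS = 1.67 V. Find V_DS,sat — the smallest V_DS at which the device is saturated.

The boundary between triode and saturation is V_DS = V_GS − V_TN = V_ov.
V_ov = 1.67 − 0.37 = 1.3 V.

V_DS,sat = 1.30 V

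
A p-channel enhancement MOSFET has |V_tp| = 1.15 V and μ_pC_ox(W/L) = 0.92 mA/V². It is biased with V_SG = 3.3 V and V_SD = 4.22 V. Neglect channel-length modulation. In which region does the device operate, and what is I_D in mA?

Saturation; I_D = 2.13 mA

V_ov = V_SG − |V_tp| = 3.3 − 1.15 = 2.15 V.
Since V_SD = 4.22 V ≥ V_ov = 2.15 V, the device is in saturation.
I_D = ½ k_p V_ov² = 0.5 × 0.92 × 2.15² = 2.13 mA.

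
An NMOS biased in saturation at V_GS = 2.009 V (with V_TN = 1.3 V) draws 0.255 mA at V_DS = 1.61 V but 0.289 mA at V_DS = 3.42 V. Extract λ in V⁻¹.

With V_GS fixed, I_D ∝ (1 + λ V_DS) in saturation, so I_D2/I_D1 = (1 + λ V_DS2)/(1 + λ V_DS1).
0.289/0.255 = 1.133 = (1 + 3.42 λ)/(1 + 1.61 λ).
Solving: λ (I_D1 V_DS2 − I_D2 V_DS1) = I_D2 − I_D1, so λ = (0.289 − 0.255) / (0.255 × 3.42 − 0.289 × 1.61) = 0.034 / 0.407 = 0.0836 V⁻¹.

λ = 0.0836 V⁻¹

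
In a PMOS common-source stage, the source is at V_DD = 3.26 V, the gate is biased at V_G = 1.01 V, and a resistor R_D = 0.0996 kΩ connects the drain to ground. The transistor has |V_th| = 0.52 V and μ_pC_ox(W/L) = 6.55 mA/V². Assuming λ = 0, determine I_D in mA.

V_SG = V_DD − V_G = 3.26 − 1.01 = 2.25 V, so V_ov = 2.25 − 0.52 = 1.73 V.
Assume saturation: I_D = ½ k_p V_ov² = 0.5 × 6.55 × 1.73² = 9.8 mA, giving V_SD = V_DD − I_D R_D = 3.26 − 9.8 × 0.0996 = 2.28 V.
V_SD = 2.28 V ≥ V_ov = 1.73 V, confirming saturation.

I_D = 9.80 mA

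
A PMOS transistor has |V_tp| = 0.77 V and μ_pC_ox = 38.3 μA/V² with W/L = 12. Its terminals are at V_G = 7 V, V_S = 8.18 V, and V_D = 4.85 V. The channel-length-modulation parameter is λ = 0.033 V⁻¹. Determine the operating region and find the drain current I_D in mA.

V_SG = V_S − V_G = 8.18 − 7 = 1.18 V; V_SD = V_S − V_D = 8.18 − 4.85 = 3.33 V.
k_p = μ_pC_ox · (W/L) = 0.4596 mA/V².
V_ov = V_SG − |V_tp| = 1.18 − 0.77 = 0.41 V.
Since V_SD = 3.33 V ≥ V_ov = 0.41 V, the device is in saturation.
I_D = ½ k_p V_ov² (1 + λ V_SD) = 0.5 × 0.4596 × 0.41² × (1 + 0.033 × 3.33) = 0.0429 mA.

Saturation; I_D = 0.0429 mA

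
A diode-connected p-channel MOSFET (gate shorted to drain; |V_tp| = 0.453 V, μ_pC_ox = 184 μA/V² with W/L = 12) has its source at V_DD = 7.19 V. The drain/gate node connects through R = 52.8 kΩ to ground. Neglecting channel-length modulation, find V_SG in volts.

V_SG = 0.784 V

With gate tied to drain, V_SG = V_SD ≥ V_SG − |V_tp|, so the device is in saturation.
k_p = μ_pC_ox · (W/L) = 2.208 mA/V².
KCL at the drain: ½ k_p (V_SG − |V_tp|)² = (V_DD − V_SG)/R.
Let x = V_SG − 0.453. Then 58.3 x² + x − 6.737 = 0, giving x = 0.331 V (positive root), so V_SG = 0.784 V.
I_D = (V_DD − V_SG)/R = (7.19 − 0.784) / 52.8 = 0.121 mA.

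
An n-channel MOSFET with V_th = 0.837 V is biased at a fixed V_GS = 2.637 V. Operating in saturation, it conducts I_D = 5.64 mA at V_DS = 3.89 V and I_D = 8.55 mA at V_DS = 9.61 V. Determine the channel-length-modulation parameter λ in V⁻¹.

With V_GS fixed, I_D ∝ (1 + λ V_DS) in saturation, so I_D2/I_D1 = (1 + λ V_DS2)/(1 + λ V_DS1).
8.55/5.64 = 1.516 = (1 + 9.61 λ)/(1 + 3.89 λ).
Solving: λ (I_D1 V_DS2 − I_D2 V_DS1) = I_D2 − I_D1, so λ = (8.55 − 5.64) / (5.64 × 9.61 − 8.55 × 3.89) = 2.91 / 20.9 = 0.139 V⁻¹.

λ = 0.139 V⁻¹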